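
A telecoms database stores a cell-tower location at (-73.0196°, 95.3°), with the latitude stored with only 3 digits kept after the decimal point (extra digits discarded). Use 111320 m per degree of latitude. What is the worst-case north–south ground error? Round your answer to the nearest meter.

111 meters

Truncating at 3 decimal places can drop up to a full unit in the last place, so the latitude may be off by as much as 0.001°.
Along the meridian that is 0.001° × 111320 m/° = 111.32 m.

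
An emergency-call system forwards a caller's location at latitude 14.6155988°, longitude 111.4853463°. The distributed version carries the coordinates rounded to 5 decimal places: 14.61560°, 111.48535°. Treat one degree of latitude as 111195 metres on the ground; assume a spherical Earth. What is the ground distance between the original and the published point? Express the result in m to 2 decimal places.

0.42 m

Δlat = 14.6155988 − 14.61560 = -0.0000012°; Δlon = 111.4853463 − 111.48535 = -0.0000037°.
North–south shift: -0.0000012 × 111195 = -0.133434 m.
East–west at this latitude: -0.0000037° × 111195 × cos 14.6156° ≈ -0.0000037 × 107597 = -0.398108 m.
Combined displacement = (0.133434² + 0.398108²)^½ ≈ 0.419875 m.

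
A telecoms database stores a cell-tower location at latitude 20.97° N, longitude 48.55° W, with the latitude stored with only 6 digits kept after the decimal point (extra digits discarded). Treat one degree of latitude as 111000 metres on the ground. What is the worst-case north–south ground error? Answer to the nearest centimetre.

11 centimetres

Truncating at 6 decimal places can drop up to a full unit in the last place, so the latitude may be off by as much as 1e-06°.
So the N–S error is at most 1e-06 × 111000 = 0.111 m.
That is 0.111 m = 11.1 cm.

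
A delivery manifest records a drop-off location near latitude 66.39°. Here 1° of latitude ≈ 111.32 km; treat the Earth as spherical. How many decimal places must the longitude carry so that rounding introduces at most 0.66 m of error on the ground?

At 66.39° one degree of longitude covers 111320 × cos 66.39° ≈ 111320 × 0.4005 ≈ 44584.7 m.
With N decimal places the half-ulp bound is 0.5·10⁻ᴺ°, or 0.5·10⁻ᴺ × 44584.7 m on the ground.
Need 0.5 × 44584.7 × 10⁻ᴺ ≤ 0.66 → 10⁻ᴺ ≤ 2.961e-05, so N ≥ 4.53.
So 5 decimal places suffice (0.223 m); 4 would allow up to 2.23 m.

5 decimal places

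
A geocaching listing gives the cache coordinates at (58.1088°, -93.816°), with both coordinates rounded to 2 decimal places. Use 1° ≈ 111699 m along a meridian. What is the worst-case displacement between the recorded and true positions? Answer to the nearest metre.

Rounding to 2 decimal places leaves each coordinate within ±0.005° of the true value.
Latitude error → 0.005 × 111699 = 558.495 m along the meridian.
East–west component at 58.1088°: 0.005° × 111699 × cos 58.1088° ≈ 0.005 × 59011.5 ≈ 295.057 m.
The two errors are perpendicular, so the maximum displacement is √(558.495² + 295.057²) ≈ 631.645 m.

632 metres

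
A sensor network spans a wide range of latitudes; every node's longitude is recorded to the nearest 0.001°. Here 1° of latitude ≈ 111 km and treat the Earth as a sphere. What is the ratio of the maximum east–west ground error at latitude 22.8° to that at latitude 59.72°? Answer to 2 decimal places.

1.83

Rounding to 3 decimal places leaves the longitude within ±0.0005° of the true value.
Error at 22.8° = 0.0005° × 111000 × cos 22.8° ≈ 55.5 × 0.9219 = 51.163 m.
At 59.72°: 0.0005° × 111000 × cos 59.72° = 0.0005 × 111000 × 0.5042 ≈ 27.985 m.
Ratio: 51.163 / 27.985 = cos 22.8° / cos 59.72° ≈ 1.8283.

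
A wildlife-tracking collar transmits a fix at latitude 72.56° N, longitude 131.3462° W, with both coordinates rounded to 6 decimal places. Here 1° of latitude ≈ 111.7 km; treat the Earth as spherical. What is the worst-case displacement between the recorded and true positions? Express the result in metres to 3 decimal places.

0.058 metres

Rounding to 6 decimal places leaves each coordinate within ±5e-07° of the true value.
Latitude error → 5e-07 × 111700 = 0.05585 m along the meridian.
East–west component at 72.56°: 5e-07° × 111700 × cos 72.56° ≈ 5e-07 × 33477.3 ≈ 0.0167386 m.
The two errors are perpendicular, so the maximum displacement is √(0.05585² + 0.0167386²) ≈ 0.0583044 m.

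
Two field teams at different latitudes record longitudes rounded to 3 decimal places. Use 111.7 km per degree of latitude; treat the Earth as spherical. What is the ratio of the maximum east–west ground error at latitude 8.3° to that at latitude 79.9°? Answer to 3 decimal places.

Rounding to 3 decimal places leaves the longitude within ±0.0005° of the true value.
At 8.3°: 0.0005° × 111700 × cos 8.3° = 0.0005 × 111700 × 0.9895 ≈ 55.265 m.
At 79.9°: 0.0005° × 111700 × cos 79.9° = 0.0005 × 111700 × 0.1754 ≈ 9.7942 m.
The ratio reduces to cos 8.3° / cos 79.9° = 0.9895/0.1754 ≈ 5.6426.

5.643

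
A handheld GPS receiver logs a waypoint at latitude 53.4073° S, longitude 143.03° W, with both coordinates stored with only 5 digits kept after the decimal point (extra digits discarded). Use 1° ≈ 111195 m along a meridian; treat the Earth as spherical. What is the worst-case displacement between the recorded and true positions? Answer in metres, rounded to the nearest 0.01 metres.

1.29 metres

Truncating at 5 decimal places can drop up to a full unit in the last place, so each coordinate may be off by as much as 1e-05°.
Latitude error → 1e-05 × 111195 = 1.11195 m along the meridian.
Longitude error → 1e-05 × 111195 × cos 53.4073° = 1e-05 × 111195 × 0.5961 ≈ 0.662859 m.
The two errors are perpendicular, so the maximum displacement is √(1.11195² + 0.662859²) ≈ 1.29453 m.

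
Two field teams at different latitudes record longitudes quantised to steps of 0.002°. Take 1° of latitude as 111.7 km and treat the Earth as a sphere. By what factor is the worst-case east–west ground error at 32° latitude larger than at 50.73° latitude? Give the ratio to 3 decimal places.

With a 0.002° grid the true value lies within half a step, ±0.002°/2 = ±0.001°, of the stored one.
At 32°: 0.001° × 111700 × cos 32° = 0.001 × 111700 × 0.8480 ≈ 94.727 m.
Error at 50.73° = 0.001° × 111700 × cos 50.73° ≈ 111.7 × 0.6330 = 70.703 m.
Ratio: 94.727 / 70.703 = cos 32° / cos 50.73° ≈ 1.3398.

1.340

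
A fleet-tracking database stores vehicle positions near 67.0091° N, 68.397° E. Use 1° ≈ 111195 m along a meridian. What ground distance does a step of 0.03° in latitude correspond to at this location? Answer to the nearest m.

0.03° × 111195 m/° = 3335.85 m.

3336 m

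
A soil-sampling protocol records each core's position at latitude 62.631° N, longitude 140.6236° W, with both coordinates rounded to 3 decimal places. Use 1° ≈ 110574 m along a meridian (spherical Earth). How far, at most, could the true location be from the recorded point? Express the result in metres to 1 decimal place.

Rounding to 3 decimal places leaves each coordinate within ±0.0005° of the true value.
North–south component: 0.0005° × 110574 = 55.287 m.
Longitude error → 0.0005 × 110574 × cos 62.631° = 0.0005 × 110574 × 0.4597 ≈ 25.4165 m.
Combining orthogonally: (55.287² + 25.4165²)^½ ≈ 60.8494 m.

60.8 metres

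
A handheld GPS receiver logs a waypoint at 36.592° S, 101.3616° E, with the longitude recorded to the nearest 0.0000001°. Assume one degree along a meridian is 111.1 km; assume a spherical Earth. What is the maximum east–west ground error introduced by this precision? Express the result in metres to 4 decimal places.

Rounding to 7 decimal places leaves the longitude within ±5e-08° of the true value.
One degree of longitude at 36.592° is 111100 × cos 36.592° ≈ 111100 × 0.8029 = 89202.3 m.
So at most 5e-08° × 89202.3 ≈ 0.00446011 m east–west.

0.0045 metres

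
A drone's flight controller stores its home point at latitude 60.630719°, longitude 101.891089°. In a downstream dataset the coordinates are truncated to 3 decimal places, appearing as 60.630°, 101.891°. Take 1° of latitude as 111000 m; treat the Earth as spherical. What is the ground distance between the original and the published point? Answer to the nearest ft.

262 ft

The latitude changed by +0.000719° and the longitude by +0.000089°.
North–south shift: 0.000719 × 111000 = 79.809 m.
East–west at this latitude: 0.000089° × 111000 × cos 60.63° ≈ 0.000089 × 54439.7 = 4.84513 m.
Combined displacement = (79.809² + 4.84513²)^½ ≈ 79.9559 m.
Converting: 79.9559 m × 3.2808 ft/m ≈ 262.32 ft.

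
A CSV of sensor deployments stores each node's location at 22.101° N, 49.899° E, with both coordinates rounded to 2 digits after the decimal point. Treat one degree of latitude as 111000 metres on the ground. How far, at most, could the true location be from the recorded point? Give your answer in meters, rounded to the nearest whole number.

Rounding to 2 decimal places leaves each coordinate within ±0.005° of the true value.
North–south component: 0.005° × 111000 = 555 m.
East–west component at 22.101°: 0.005° × 111000 × cos 22.101° ≈ 0.005 × 102844 ≈ 514.22 m.
Worst case both components are at the extreme and orthogonal: √(555² + 514.22²) ≈ 756.602 m.

757 meters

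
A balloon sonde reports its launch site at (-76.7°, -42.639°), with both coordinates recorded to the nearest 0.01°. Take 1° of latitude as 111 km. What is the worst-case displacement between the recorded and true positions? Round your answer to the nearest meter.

Rounding to 2 decimal places leaves each coordinate within ±0.005° of the true value.
North–south component: 0.005° × 111000 = 555 m.
E–W at 76.7°: 0.005° × 111000 × cos 76.7° = 0.005 × 111000 × 0.2300 ≈ 127.678 m.
Combining orthogonally: (555² + 127.678²)^½ ≈ 569.497 m.

569 meters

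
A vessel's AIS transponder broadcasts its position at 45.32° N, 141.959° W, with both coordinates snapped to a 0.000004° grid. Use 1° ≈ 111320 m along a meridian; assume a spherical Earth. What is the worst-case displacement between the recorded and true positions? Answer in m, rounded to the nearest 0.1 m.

0.3 m

With a 0.000004° grid the true value lies within half a step, ±0.000004°/2 = ±2e-06°, of the stored one.
Latitude error → 2e-06 × 111320 = 0.22264 m along the meridian.
E–W at 45.32°: 2e-06° × 111320 × cos 45.32° = 2e-06 × 111320 × 0.7031 ≈ 0.156549 m.
Combining orthogonally: (0.22264² + 0.156549²)^½ ≈ 0.272169 m.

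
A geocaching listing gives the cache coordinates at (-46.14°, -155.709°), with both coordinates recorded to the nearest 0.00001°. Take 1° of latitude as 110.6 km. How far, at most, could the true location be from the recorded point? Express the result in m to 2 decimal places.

Rounding to 5 decimal places leaves each coordinate within ±5e-06° of the true value.
North–south component: 5e-06° × 110600 = 0.553 m.
E–W at 46.14°: 5e-06° × 110600 × cos 46.14° = 5e-06 × 110600 × 0.6929 ≈ 0.383173 m.
Combining orthogonally: (0.553² + 0.383173²)^½ ≈ 0.672778 m.

0.67 m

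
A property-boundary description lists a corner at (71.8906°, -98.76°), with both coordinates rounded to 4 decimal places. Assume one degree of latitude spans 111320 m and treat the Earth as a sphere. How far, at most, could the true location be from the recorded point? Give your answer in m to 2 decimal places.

Rounding to 4 decimal places leaves each coordinate within ±5e-05° of the true value.
N–S: 5e-05° × 111320 m/° = 5.566 m.
East–west component at 71.8906°: 5e-05° × 111320 × cos 71.8906° ≈ 5e-05 × 34601.9 ≈ 1.73009 m.
The two errors are perpendicular, so the maximum displacement is √(5.566² + 1.73009²) ≈ 5.82869 m.

5.83 m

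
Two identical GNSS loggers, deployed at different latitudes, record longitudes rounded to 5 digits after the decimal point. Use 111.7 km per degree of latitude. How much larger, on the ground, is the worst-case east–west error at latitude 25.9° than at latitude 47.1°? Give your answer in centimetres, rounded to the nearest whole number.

12 centimetres

Rounding to 5 decimal places leaves the longitude within ±5e-06° of the true value.
Error at 25.9° = 5e-06° × 111700 × cos 25.9° ≈ 0.5585 × 0.8996 = 0.5024 m.
At 47.1°: 5e-06° × 111700 × cos 47.1° = 5e-06 × 111700 × 0.6807 ≈ 0.38018 m.
So the lower-latitude error exceeds the higher by 0.5024 − 0.38018 = 0.12222 m.
That is 0.12222 m = 12.222 cm.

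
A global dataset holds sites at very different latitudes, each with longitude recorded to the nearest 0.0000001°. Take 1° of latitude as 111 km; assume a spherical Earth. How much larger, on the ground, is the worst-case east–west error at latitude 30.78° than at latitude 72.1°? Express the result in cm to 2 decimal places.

Rounding to 7 decimal places leaves the longitude within ±5e-08° of the true value.
At 30.78°: 5e-08° × 111000 × cos 30.78° = 5e-08 × 111000 × 0.8591 ≈ 0.0047682 m.
Error at 72.1° = 5e-08° × 111000 × cos 72.1° ≈ 0.00555 × 0.3074 = 0.0017058 m.
Difference: 0.0047682 − 0.0017058 = 0.0030624 m.
That is 0.00306239 m = 0.30624 cm.

0.31 cm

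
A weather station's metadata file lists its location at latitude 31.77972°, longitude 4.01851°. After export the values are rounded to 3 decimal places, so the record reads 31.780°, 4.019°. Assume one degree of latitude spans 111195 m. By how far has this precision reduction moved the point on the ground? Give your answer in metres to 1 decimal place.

The latitude changed by -0.00028° and the longitude by -0.00049°.
N–S: -0.00028° × 111195 m/° = -31.1346 m.
East–west at this latitude: -0.00049° × 111195 × cos 31.78° ≈ -0.00049 × 94524.3 = -46.3169 m.
Combined displacement = (31.1346² + 46.3169²)^½ ≈ 55.8088 m.

55.8 metres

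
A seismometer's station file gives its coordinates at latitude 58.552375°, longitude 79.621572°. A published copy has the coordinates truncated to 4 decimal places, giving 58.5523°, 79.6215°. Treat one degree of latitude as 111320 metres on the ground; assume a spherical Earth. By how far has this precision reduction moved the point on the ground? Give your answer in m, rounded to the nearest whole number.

9 m

Δlat = 58.552375 − 58.5523 = +0.000075°; Δlon = 79.621572 − 79.6215 = +0.000072°.
N–S: 0.000075° × 111320 m/° = 8.349 m.
E–W at 58.5523°: 0.000072° × 111320 × cos 58.5523° = 0.000072 × 111320 × 0.5217 ≈ 4.18161 m.
Combined displacement = (8.349² + 4.18161²)^½ ≈ 9.33765 m.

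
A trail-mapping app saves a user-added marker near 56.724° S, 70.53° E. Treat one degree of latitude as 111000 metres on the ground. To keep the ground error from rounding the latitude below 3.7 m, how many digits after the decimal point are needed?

One degree of latitude covers 111000 m.
N decimal places → at most half a unit in the last place, 0.5 × 10⁻ᴺ° = 111000/2 × 10⁻ᴺ m.
Setting 55500 × 10⁻ᴺ ≤ 3.7 gives 10ᴺ ≥ 1.5e+04, i.e. N ≥ 4.18.
N = 4 would give 5.55 m (too coarse); N = 5 gives 0.555 m ≤ 3.7 m.

5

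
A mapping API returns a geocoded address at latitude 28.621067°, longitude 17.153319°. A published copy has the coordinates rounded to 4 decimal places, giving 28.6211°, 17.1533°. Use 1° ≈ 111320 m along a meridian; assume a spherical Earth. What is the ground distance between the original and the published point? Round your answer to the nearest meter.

4 meters

Δlat = 28.621067 − 28.6211 = -0.000033°; Δlon = 17.153319 − 17.1533 = +0.000019°.
North–south shift: -0.000033 × 111320 = -3.67356 m.
E–W at 28.6211°: 0.000019° × 111320 × cos 28.6211° = 0.000019 × 111320 × 0.8778 ≈ 1.85663 m.
Combined displacement = (3.67356² + 1.85663²)^½ ≈ 4.11608 m.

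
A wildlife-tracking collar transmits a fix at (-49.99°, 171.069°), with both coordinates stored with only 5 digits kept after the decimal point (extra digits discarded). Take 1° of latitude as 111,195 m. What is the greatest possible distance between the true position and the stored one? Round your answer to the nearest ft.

Truncating at 5 decimal places can drop up to a full unit in the last place, so each coordinate may be off by as much as 1e-05°.
North–south component: 1e-05° × 111195 = 1.11195 m.
East–west component at 49.99°: 1e-05° × 111195 × cos 49.99° ≈ 1e-05 × 71489.6 ≈ 0.714896 m.
Worst case both components are at the extreme and orthogonal: √(1.11195² + 0.714896²) ≈ 1.32193 m.
Converting: 1.32193 m × 3.2808 ft/m ≈ 4.3371 ft.

4 ft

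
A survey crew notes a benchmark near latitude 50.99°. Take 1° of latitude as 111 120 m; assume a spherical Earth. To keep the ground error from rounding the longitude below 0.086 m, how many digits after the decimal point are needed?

6 decimal places

At 50.99° one degree of longitude covers 111120 × cos 50.99° ≈ 111120 × 0.6295 ≈ 69945.2 m.
N decimal places → at most half a unit in the last place, 0.5 × 10⁻ᴺ° = 69945.2/2 × 10⁻ᴺ m.
Setting 34972.6 × 10⁻ᴺ ≤ 0.086 gives 10ᴺ ≥ 4.067e+05, i.e. N ≥ 5.61.
At 5 places the error can reach 0.35 m, but 6 places keeps it to 0.035 m.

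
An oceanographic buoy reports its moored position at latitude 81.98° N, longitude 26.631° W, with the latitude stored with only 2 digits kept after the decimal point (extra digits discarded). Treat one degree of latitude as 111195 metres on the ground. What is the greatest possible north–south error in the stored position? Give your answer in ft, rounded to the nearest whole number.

Truncating at 2 decimal places can drop up to a full unit in the last place, so the latitude may be off by as much as 0.01°.
Along the meridian that is 0.01° × 111195 m/° = 1111.95 m.
In feet: 1111.95 m ÷ 0.3048 ≈ 3648.1 ft.

3648 ft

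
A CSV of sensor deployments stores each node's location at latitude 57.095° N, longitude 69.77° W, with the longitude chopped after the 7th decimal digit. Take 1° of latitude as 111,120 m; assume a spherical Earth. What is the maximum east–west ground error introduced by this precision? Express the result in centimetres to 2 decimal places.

0.60 centimetres

Truncating at 7 decimal places can drop up to a full unit in the last place, so the longitude may be off by as much as 1e-07°.
One degree of longitude at 57.095° is 111120 × cos 57.095° ≈ 111120 × 0.5432 = 60365.7 m.
So at most 1e-07° × 60365.7 ≈ 0.00603657 m east–west.
That is 0.00603657 m = 0.60366 cm.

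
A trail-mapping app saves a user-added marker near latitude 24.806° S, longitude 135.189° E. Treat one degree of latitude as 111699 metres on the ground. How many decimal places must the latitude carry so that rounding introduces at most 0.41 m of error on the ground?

One degree of latitude covers 111699 m.
N decimal places → at most half a unit in the last place, 0.5 × 10⁻ᴺ° = 111699/2 × 10⁻ᴺ m.
Need 0.5 × 111699 × 10⁻ᴺ ≤ 0.41 → 10⁻ᴺ ≤ 7.341e-06, so N ≥ 5.13.
N = 5 would give 0.558 m (too coarse); N = 6 gives 0.0558 m ≤ 0.41 m.

6 decimal places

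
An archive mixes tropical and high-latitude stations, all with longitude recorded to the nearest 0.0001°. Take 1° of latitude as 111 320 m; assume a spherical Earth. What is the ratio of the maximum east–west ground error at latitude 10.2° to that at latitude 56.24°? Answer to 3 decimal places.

Rounding to 4 decimal places leaves the longitude within ±5e-05° of the true value.
At 10.2°: 5e-05° × 111320 × cos 10.2° = 5e-05 × 111320 × 0.9842 ≈ 5.478 m.
Error at 56.24° = 5e-05° × 111320 × cos 56.24° ≈ 5.566 × 0.5557 = 3.0931 m.
Ratio: 5.478 / 3.0931 = cos 10.2° / cos 56.24° ≈ 1.7710.

1.771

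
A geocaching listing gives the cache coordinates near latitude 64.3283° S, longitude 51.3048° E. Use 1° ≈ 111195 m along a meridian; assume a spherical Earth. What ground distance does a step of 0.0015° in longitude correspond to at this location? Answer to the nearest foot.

237 feet

0.0015° of longitude at 64.3283° is 0.0015 × 111195 × cos 64.3283° ≈ 0.0015 × 48171.2 = 72.2568 m.
In feet: 72.2568 m ÷ 0.3048 ≈ 237.06 ft.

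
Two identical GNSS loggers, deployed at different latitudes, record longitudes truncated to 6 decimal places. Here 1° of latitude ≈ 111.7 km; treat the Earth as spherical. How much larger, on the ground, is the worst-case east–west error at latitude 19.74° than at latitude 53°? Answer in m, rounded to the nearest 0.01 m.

0.04 m

Truncating at 6 decimal places can drop up to a full unit in the last place, so the longitude may be off by as much as 1e-06°.
Error at 19.74° = 1e-06° × 111700 × cos 19.74° ≈ 0.1117 × 0.9412 = 0.10514 m.
At 53°: 1e-06° × 111700 × cos 53° = 1e-06 × 111700 × 0.6018 ≈ 0.067223 m.
So the lower-latitude error exceeds the higher by 0.10514 − 0.067223 = 0.037913 m.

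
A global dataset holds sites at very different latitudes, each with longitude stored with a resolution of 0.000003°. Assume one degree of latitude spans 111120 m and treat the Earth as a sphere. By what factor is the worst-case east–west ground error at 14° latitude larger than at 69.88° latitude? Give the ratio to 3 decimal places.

With a 0.000003° grid the true value lies within half a step, ±0.000003°/2 = ±1.5e-06°, of the stored one.
At 14°: 1.5e-06° × 111120 × cos 14° = 1.5e-06 × 111120 × 0.9703 ≈ 0.16173 m.
At 69.88°: 1.5e-06° × 111120 × cos 69.88° = 1.5e-06 × 111120 × 0.3440 ≈ 0.057336 m.
Ratio: 0.16173 / 0.057336 = cos 14° / cos 69.88° ≈ 2.8207.

2.821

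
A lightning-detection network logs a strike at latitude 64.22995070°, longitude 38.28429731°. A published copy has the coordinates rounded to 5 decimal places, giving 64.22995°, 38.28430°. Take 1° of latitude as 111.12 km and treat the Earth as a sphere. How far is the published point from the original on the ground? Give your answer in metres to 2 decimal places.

The latitude changed by +0.00000070° and the longitude by -0.00000269°.
N–S: 0.00000070° × 111120 m/° = 0.077784 m.
East–west at this latitude: -0.00000269° × 111120 × cos 64.23° ≈ -0.00000269 × 48310.6 = -0.129955 m.
Distance: √(0.077784² + 0.129955²) ≈ 0.151456 m.

0.15 metres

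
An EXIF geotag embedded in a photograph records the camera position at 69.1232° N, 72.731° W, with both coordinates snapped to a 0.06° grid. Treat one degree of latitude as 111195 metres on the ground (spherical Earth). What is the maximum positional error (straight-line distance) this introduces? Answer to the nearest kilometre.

With a 0.06° grid the true value lies within half a step, ±0.06°/2 = ±0.03°, of the stored one.
Latitude error → 0.03 × 111195 = 3335.85 m along the meridian.
East–west component at 69.1232°: 0.03° × 111195 × cos 69.1232° ≈ 0.03 × 39625.4 ≈ 1188.76 m.
The two errors are perpendicular, so the maximum displacement is √(3335.85² + 1188.76²) ≈ 3541.33 m.
That is 3541.33 m = 3.5413 km.

4 kilometres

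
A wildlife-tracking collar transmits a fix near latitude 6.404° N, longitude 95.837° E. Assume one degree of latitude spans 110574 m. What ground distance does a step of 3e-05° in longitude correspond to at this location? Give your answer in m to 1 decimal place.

3.3 m

3e-05° of longitude at 6.404° is 3e-05 × 110574 × cos 6.404° ≈ 3e-05 × 109884 = 3.29652 m.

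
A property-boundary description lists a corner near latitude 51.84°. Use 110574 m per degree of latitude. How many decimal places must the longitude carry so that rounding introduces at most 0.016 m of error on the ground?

At 51.84° one degree of longitude covers 110574 × cos 51.84° ≈ 110574 × 0.6179 ≈ 68319.2 m.
N decimal places → at most half a unit in the last place, 0.5 × 10⁻ᴺ° = 68319.2/2 × 10⁻ᴺ m.
Setting 34159.6 × 10⁻ᴺ ≤ 0.016 gives 10ᴺ ≥ 2.135e+06, i.e. N ≥ 6.33.
At 6 places the error can reach 0.0342 m, but 7 places keeps it to 0.00342 m.

7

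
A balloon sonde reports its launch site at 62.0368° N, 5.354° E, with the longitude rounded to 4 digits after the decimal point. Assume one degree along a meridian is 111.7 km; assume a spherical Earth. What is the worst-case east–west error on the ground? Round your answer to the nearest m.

3 m

Rounding to 4 decimal places leaves the longitude within ±5e-05° of the true value.
At latitude 62.0368° a degree of longitude spans 111700 m × cos 62.0368° = 111700 × 0.4689 ≈ 52376.6 m.
Maximum E–W displacement: 5e-05 × 52376.6 = 2.61883 m.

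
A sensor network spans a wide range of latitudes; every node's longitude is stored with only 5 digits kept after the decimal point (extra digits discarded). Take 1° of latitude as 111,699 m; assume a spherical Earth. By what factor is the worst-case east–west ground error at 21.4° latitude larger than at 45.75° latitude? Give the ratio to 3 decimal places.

Truncating at 5 decimal places can drop up to a full unit in the last place, so the longitude may be off by as much as 1e-05°.
At 21.4°: 1e-05° × 111699 × cos 21.4° = 1e-05 × 111699 × 0.9311 ≈ 1.04 m.
At 45.75°: 1e-05° × 111699 × cos 45.75° = 1e-05 × 111699 × 0.6978 ≈ 0.77942 m.
Ratio: 1.04 / 0.77942 = cos 21.4° / cos 45.75° ≈ 1.3343.

1.334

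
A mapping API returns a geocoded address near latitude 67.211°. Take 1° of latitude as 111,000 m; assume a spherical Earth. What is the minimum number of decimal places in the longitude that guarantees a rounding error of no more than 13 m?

4 decimal places

At 67.211° one degree of longitude covers 111000 × cos 67.211° ≈ 111000 × 0.3873 ≈ 42994.6 m.
With N decimal places the half-ulp bound is 0.5·10⁻ᴺ°, or 0.5·10⁻ᴺ × 42994.6 m on the ground.
Setting 21497.3 × 10⁻ᴺ ≤ 13 gives 10ᴺ ≥ 1654, i.e. N ≥ 3.22.
At 3 places the error can reach 21.5 m, but 4 places keeps it to 2.15 m.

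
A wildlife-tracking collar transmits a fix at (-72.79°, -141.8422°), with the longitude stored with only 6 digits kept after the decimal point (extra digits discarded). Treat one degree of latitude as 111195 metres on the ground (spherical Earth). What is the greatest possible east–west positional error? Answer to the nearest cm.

Truncating at 6 decimal places can drop up to a full unit in the last place, so the longitude may be off by as much as 1e-06°.
One degree of longitude at 72.79° is 111195 × cos 72.79° ≈ 111195 × 0.2959 = 32899.8 m.
Maximum E–W displacement: 1e-06 × 32899.8 = 0.0328998 m.
That is 0.0328998 m = 3.29 cm.

3 cm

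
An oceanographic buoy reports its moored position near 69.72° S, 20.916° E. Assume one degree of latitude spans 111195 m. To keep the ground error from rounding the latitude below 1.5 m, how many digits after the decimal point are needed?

One degree of latitude covers 111195 m.
With N decimal places the half-ulp bound is 0.5·10⁻ᴺ°, or 0.5·10⁻ᴺ × 111195 m on the ground.
Need 0.5 × 111195 × 10⁻ᴺ ≤ 1.5 → 10⁻ᴺ ≤ 2.698e-05, so N ≥ 4.57.
At 4 places the error can reach 5.56 m, but 5 places keeps it to 0.556 m.

5 decimal places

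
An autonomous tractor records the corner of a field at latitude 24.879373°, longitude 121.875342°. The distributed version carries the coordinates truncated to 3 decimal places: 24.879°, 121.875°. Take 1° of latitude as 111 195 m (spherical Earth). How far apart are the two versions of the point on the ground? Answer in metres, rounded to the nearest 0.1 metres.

53.9 metres

The latitude changed by +0.000373° and the longitude by +0.000342°.
North–south shift: 0.000373 × 111195 = 41.4757 m.
East–west at this latitude: 0.000342° × 111195 × cos 24.879° ≈ 0.000342 × 100876 = 34.4996 m.
Distance: √(41.4757² + 34.4996²) ≈ 53.9486 m.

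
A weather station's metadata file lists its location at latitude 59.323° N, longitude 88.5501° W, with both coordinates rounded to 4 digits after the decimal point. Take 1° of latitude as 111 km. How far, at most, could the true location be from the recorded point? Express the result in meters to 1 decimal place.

6.2 meters

Rounding to 4 decimal places leaves each coordinate within ±5e-05° of the true value.
Latitude error → 5e-05 × 111000 = 5.55 m along the meridian.
East–west component at 59.323°: 5e-05° × 111000 × cos 59.323° ≈ 5e-05 × 56631.9 ≈ 2.8316 m.
Worst case both components are at the extreme and orthogonal: √(5.55² + 2.8316²) ≈ 6.23061 m.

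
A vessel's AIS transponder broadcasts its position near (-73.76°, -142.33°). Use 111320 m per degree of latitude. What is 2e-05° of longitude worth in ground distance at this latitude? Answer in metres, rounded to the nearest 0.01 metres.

0.62 metres

At 73.76° a degree of longitude is 111320 × cos 73.76° ≈ 31131.9 m, so 2e-05° corresponds to 0.622638 m.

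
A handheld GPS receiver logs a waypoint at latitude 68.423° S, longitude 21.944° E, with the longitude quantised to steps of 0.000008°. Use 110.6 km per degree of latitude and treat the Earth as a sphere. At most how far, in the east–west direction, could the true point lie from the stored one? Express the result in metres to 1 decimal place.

0.2 metres

With a 0.000008° grid the true value lies within half a step, ±0.000008°/2 = ±4e-06°, of the stored one.
One degree of longitude at 68.423° is 110600 × cos 68.423° ≈ 110600 × 0.3678 = 40673.3 m.
Maximum E–W displacement: 4e-06 × 40673.3 = 0.162693 m.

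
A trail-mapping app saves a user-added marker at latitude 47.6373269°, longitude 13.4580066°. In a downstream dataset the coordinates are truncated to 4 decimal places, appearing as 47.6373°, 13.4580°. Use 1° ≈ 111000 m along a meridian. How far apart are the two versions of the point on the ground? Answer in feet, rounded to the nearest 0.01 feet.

9.93 feet

Δlat = 47.6373269 − 47.6373 = +0.0000269°; Δlon = 13.4580066 − 13.4580 = +0.0000066°.
N–S: 0.0000269° × 111000 m/° = 2.9859 m.
E–W at 47.6373°: 0.0000066° × 111000 × cos 47.6373° = 0.0000066 × 111000 × 0.6738 ≈ 0.493642 m.
Hypotenuse of the two orthogonal shifts: √(2.9859² + 0.493642²) = 3.02643 m.
In feet: 3.02643 m ÷ 0.3048 ≈ 9.9292 ft.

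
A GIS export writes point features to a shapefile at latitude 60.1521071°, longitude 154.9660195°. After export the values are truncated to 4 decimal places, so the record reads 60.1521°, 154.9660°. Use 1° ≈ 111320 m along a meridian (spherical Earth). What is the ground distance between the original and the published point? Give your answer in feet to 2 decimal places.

The latitude changed by +0.0000071° and the longitude by +0.0000195°.
North–south shift: 0.0000071 × 111320 = 0.790372 m.
East–west at this latitude: 0.0000195° × 111320 × cos 60.1521° ≈ 0.0000195 × 55403.9 = 1.08038 m.
Combined displacement = (0.790372² + 1.08038²)^½ ≈ 1.33862 m.
In feet: 1.33862 m ÷ 0.3048 ≈ 4.3918 ft.

4.39 feet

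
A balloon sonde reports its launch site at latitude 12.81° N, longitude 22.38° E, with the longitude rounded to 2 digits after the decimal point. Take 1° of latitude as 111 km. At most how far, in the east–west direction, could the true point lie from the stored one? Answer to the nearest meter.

541 meters

Rounding to 2 decimal places leaves the longitude within ±0.005° of the true value.
At latitude 12.81° a degree of longitude spans 111000 m × cos 12.81° = 111000 × 0.9751 ≈ 108237 m.
Maximum E–W displacement: 0.005 × 108237 = 541.186 m.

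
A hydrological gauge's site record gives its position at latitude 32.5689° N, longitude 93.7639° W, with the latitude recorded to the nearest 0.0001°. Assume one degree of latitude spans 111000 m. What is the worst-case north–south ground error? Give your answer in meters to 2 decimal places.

5.55 meters

Rounding to 4 decimal places leaves the latitude within ±5e-05° of the true value.
Along the meridian that is 5e-05° × 111000 m/° = 5.55 m.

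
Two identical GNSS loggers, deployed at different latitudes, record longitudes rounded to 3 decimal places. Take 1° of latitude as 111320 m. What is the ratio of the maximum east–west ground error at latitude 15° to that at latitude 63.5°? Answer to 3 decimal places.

Rounding to 3 decimal places leaves the longitude within ±0.0005° of the true value.
At 15°: 0.0005° × 111320 × cos 15° = 0.0005 × 111320 × 0.9659 ≈ 53.763 m.
At 63.5°: 0.0005° × 111320 × cos 63.5° = 0.0005 × 111320 × 0.4462 ≈ 24.835 m.
Ratio: 53.763 / 24.835 = cos 15° / cos 63.5° ≈ 2.1648.

2.165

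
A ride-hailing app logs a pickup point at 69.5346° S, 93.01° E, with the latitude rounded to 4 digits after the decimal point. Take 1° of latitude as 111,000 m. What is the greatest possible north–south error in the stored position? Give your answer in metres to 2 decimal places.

5.55 metres

Rounding to 4 decimal places leaves the latitude within ±5e-05° of the true value.
So the N–S error is at most 5e-05 × 111000 = 5.55 m.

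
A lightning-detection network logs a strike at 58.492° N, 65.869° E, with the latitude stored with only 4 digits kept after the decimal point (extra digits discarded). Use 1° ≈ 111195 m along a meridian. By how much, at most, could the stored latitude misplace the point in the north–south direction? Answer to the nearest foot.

36 feet

Truncating at 4 decimal places can drop up to a full unit in the last place, so the latitude may be off by as much as 0.0001°.
So the N–S error is at most 0.0001 × 111195 = 11.1195 m.
Converting: 11.1195 m × 3.2808 ft/m ≈ 36.481 ft.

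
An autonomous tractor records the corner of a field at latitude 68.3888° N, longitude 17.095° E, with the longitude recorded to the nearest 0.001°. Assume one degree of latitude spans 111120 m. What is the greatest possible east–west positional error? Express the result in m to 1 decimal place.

Rounding to 3 decimal places leaves the longitude within ±0.0005° of the true value.
One degree of longitude at 68.3888° is 111120 × cos 68.3888° ≈ 111120 × 0.3683 = 40926.2 m.
Maximum E–W displacement: 0.0005 × 40926.2 = 20.4631 m.

20.5 m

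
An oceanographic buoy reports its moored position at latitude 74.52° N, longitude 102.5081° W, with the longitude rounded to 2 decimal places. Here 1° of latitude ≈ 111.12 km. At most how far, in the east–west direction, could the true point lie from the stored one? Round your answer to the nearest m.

Rounding to 2 decimal places leaves the longitude within ±0.005° of the true value.
At latitude 74.52° a degree of longitude spans 111120 m × cos 74.52° = 111120 × 0.2669 ≈ 29658.1 m.
So at most 0.005° × 29658.1 ≈ 148.291 m east–west.

148 m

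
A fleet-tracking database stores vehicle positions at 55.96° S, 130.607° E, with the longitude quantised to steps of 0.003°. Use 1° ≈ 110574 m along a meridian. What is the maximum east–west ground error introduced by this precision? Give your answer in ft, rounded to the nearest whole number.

With a 0.003° grid the true value lies within half a step, ±0.003°/2 = ±0.0015°, of the stored one.
Parallels shrink by cos φ, so at 55.96° a degree of longitude is 110574 × 0.5598 ≈ 61896.2 m.
East–west error: 0.0015° × 61896.2 m/° ≈ 92.8443 m.
In feet: 92.8443 m ÷ 0.3048 ≈ 304.61 ft.

305 ft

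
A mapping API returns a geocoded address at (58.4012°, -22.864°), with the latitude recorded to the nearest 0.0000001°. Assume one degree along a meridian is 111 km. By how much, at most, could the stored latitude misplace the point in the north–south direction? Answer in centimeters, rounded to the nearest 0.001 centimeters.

Rounding to 7 decimal places leaves the latitude within ±5e-08° of the true value.
So the N–S error is at most 5e-08 × 111000 = 0.00555 m.
That is 0.00555 m = 0.555 cm.

0.555 centimeters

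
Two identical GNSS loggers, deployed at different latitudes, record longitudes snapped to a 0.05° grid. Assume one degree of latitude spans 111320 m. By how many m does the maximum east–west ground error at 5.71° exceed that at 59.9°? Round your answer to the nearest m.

With a 0.05° grid the true value lies within half a step, ±0.05°/2 = ±0.025°, of the stored one.
At 5.71°: 0.025° × 111320 × cos 5.71° = 0.025 × 111320 × 0.9950 ≈ 2769.2 m.
At 59.9°: 0.025° × 111320 × cos 59.9° = 0.025 × 111320 × 0.5015 ≈ 1395.7 m.
Difference: 2769.2 − 1395.7 = 1373.5 m.

1373 m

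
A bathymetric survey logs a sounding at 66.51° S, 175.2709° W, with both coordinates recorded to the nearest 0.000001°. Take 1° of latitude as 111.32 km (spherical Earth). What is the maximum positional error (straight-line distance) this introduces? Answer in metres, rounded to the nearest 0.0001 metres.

Rounding to 6 decimal places leaves each coordinate within ±5e-07° of the true value.
North–south component: 5e-07° × 111320 = 0.05566 m.
Longitude error → 5e-07 × 111320 × cos 66.51° = 5e-07 × 111320 × 0.3986 ≈ 0.0221855 m.
The two errors are perpendicular, so the maximum displacement is √(0.05566² + 0.0221855²) ≈ 0.0599185 m.

0.0599 metres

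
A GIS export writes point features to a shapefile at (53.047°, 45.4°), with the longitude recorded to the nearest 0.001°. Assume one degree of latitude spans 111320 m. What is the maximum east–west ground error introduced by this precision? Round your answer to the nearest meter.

33 meters

Rounding to 3 decimal places leaves the longitude within ±0.0005° of the true value.
Parallels shrink by cos φ, so at 53.047° a degree of longitude is 111320 × 0.6012 ≈ 66921.1 m.
East–west error: 0.0005° × 66921.1 m/° ≈ 33.4605 m.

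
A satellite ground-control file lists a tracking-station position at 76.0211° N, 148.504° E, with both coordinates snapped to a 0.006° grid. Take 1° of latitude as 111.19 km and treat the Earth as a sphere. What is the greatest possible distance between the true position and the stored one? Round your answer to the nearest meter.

With a 0.006° grid the true value lies within half a step, ±0.006°/2 = ±0.003°, of the stored one.
N–S: 0.003° × 111190 m/° = 333.57 m.
Longitude error → 0.003 × 111190 × cos 76.0211° = 0.003 × 111190 × 0.2416 ≈ 80.5787 m.
Worst case both components are at the extreme and orthogonal: √(333.57² + 80.5787²) ≈ 343.164 m.

343 meters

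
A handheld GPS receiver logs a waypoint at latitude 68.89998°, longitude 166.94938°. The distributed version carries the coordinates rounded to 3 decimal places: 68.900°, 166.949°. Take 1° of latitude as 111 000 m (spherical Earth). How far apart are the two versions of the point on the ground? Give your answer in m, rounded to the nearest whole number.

The latitude changed by -0.00002° and the longitude by +0.00038°.
N–S: -0.00002° × 111000 m/° = -2.22 m.
E–W at 68.9°: 0.00038° × 111000 × cos 68.9° = 0.00038 × 111000 × 0.3600 ≈ 15.1847 m.
Hypotenuse of the two orthogonal shifts: √(2.22² + 15.1847²) = 15.3461 m.

15 m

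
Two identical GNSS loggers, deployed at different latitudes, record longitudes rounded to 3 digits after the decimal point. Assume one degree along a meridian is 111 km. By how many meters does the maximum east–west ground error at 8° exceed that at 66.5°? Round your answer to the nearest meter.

Rounding to 3 decimal places leaves the longitude within ±0.0005° of the true value.
Error at 8° = 0.0005° × 111000 × cos 8° ≈ 55.5 × 0.9903 = 54.96 m.
Error at 66.5° = 0.0005° × 111000 × cos 66.5° ≈ 55.5 × 0.3987 = 22.131 m.
Difference: 54.96 − 22.131 = 32.829 m.

33 meters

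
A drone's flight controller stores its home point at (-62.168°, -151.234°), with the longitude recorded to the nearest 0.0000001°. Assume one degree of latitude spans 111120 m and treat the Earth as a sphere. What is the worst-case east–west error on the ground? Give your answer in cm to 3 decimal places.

Rounding to 7 decimal places leaves the longitude within ±5e-08° of the true value.
At latitude 62.168° a degree of longitude spans 111120 m × cos 62.168° = 111120 × 0.4669 ≈ 51879.8 m.
So at most 5e-08° × 51879.8 ≈ 0.00259399 m east–west.
That is 0.00259399 m = 0.2594 cm.

0.259 cm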